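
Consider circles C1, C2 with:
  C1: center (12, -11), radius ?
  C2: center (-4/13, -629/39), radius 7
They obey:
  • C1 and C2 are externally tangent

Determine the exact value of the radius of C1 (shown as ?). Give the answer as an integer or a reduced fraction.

1. [ext C1·C2]  r_C1² + 14r_C1 − 1159/9 = 0  ⇒  r_C1 = 19/3 (r>0 drops 1)

19/3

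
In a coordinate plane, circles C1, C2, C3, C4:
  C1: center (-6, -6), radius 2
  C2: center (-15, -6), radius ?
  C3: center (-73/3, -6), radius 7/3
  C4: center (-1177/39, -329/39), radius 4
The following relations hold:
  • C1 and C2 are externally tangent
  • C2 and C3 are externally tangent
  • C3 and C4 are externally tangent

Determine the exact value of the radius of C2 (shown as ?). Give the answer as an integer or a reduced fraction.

7

1. [ext C1·C2]  r_C2² + 4r_C2 − 77 = 0  ⇒  r_C2 = 7 (r>0 drops 1)
2. [ext C2·C3]  r_C2² + (14/3)r_C2 − 245/3 = 0  ⇒  r_C2 = 7 (r>0 drops 1)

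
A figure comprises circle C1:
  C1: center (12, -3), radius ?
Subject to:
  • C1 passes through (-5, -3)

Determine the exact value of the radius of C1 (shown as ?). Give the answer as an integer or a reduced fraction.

17

1. [C1∋P]  r_C1² − 289 = 0  ⇒  r_C1 = 17 (r>0 drops 1)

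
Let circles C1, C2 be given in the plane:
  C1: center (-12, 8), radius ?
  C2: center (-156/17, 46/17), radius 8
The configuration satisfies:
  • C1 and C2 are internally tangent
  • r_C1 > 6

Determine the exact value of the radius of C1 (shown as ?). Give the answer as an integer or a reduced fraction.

1. [int C1,C2]  r_C1² − 16r_C1 + 28 = 0  ⇒  r_C1 = 2 or 14
2. given r_C1 > 6: keep 14

14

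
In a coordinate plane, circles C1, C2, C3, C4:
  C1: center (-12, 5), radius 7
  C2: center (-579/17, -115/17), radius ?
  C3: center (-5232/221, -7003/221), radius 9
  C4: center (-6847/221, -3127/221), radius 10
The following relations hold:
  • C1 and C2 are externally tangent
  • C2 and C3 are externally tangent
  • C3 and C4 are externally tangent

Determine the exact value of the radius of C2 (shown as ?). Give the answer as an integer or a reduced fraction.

18

1. [ext C1·C2]  r_C2² + 14r_C2 − 576 = 0  ⇒  r_C2 = 18 (r>0 drops 1)
2. [ext C2·C3]  r_C2² + 18r_C2 − 648 = 0  ⇒  r_C2 = 18 (r>0 drops 1)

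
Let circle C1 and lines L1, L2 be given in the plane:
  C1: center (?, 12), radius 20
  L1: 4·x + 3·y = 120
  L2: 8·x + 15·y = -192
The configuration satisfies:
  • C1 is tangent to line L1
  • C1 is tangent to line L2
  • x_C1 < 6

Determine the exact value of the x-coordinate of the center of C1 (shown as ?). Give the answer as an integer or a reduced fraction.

-4

1. [C1‖L1]  x_C1² − 42x_C1 − 184 = 0  ⇒  x_C1 = -4 or 46
2. [C1‖L2]  x_C1² + 93x_C1 + 356 = 0  ⇒  x_C1 = -89 or -4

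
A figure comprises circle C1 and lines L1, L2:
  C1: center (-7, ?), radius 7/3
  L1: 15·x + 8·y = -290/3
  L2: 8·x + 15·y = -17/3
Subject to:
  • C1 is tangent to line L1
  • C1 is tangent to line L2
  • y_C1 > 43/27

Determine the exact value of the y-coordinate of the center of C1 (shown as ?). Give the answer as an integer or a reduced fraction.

6

1. [C1‖L1]  y_C1² − (25/12)y_C1 − 47/2 = 0  ⇒  y_C1 = -47/12 or 6
2. [C1‖L2]  y_C1² − (302/45)y_C1 + 64/15 = 0  ⇒  y_C1 = 32/45 or 6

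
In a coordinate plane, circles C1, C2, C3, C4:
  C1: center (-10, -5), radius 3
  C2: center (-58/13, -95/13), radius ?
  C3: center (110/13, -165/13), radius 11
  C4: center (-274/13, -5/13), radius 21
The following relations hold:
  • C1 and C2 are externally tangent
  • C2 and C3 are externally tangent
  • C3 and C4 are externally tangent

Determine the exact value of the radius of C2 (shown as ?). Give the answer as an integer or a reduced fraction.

3

1. [ext C1·C2]  r_C2² + 6r_C2 − 27 = 0  ⇒  r_C2 = 3 (r>0 drops 1)
2. [ext C2·C3]  r_C2² + 22r_C2 − 75 = 0  ⇒  r_C2 = 3 (r>0 drops 1)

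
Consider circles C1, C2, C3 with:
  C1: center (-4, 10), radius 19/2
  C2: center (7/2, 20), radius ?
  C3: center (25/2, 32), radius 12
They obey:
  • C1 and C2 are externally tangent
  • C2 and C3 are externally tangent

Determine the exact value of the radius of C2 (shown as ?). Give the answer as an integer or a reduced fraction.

3

1. [ext C1·C2]  r_C2² + 19r_C2 − 66 = 0  ⇒  r_C2 = 3 (r>0 drops 1)
2. [ext C2·C3]  r_C2² + 24r_C2 − 81 = 0  ⇒  r_C2 = 3 (r>0 drops 1)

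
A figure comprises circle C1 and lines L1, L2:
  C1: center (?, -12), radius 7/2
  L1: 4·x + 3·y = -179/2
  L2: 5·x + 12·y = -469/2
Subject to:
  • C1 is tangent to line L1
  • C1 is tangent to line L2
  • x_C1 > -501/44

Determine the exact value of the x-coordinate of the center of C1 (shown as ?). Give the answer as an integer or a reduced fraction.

1. [C1‖L1]  x_C1² + (107/4)x_C1 + 639/4 = 0  ⇒  x_C1 = -71/4 or -9
2. [C1‖L2]  x_C1² + (181/5)x_C1 + 1224/5 = 0  ⇒  x_C1 = -136/5 or -9

-9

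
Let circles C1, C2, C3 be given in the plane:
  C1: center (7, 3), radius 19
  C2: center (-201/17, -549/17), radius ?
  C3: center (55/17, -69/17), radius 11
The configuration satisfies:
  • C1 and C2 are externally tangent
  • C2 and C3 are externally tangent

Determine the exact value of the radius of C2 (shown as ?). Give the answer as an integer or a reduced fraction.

21

1. [ext C1·C2]  r_C2² + 38r_C2 − 1239 = 0  ⇒  r_C2 = 21 (r>0 drops 1)
2. [ext C2·C3]  r_C2² + 22r_C2 − 903 = 0  ⇒  r_C2 = 21 (r>0 drops 1)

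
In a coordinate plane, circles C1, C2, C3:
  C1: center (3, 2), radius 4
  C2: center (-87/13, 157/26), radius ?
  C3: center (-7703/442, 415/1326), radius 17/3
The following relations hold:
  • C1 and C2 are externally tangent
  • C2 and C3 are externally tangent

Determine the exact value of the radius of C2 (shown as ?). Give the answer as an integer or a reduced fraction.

1. [ext C1·C2]  r_C2² + 8r_C2 − 377/4 = 0  ⇒  r_C2 = 13/2 (r>0 drops 1)
2. [ext C2·C3]  r_C2² + (34/3)r_C2 − 1391/12 = 0  ⇒  r_C2 = 13/2 (r>0 drops 1)

13/2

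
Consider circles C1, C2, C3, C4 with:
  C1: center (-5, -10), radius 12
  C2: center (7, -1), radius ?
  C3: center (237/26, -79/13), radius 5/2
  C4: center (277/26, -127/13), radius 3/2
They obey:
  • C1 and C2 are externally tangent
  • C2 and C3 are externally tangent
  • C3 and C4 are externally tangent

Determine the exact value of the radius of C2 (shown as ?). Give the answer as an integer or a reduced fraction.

1. [ext C1·C2]  r_C2² + 24r_C2 − 81 = 0  ⇒  r_C2 = 3 (r>0 drops 1)
2. [ext C2·C3]  r_C2² + 5r_C2 − 24 = 0  ⇒  r_C2 = 3 (r>0 drops 1)

3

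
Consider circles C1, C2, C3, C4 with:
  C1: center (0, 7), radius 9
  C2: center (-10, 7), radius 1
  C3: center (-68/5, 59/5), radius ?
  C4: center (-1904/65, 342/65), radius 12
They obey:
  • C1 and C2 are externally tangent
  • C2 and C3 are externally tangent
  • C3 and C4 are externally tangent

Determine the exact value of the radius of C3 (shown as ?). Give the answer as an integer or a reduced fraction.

1. [ext C2·C3]  r_C3² + 2r_C3 − 35 = 0  ⇒  r_C3 = 5 (r>0 drops 1)
2. [ext C3·C4]  r_C3² + 24r_C3 − 145 = 0  ⇒  r_C3 = 5 (r>0 drops 1)

5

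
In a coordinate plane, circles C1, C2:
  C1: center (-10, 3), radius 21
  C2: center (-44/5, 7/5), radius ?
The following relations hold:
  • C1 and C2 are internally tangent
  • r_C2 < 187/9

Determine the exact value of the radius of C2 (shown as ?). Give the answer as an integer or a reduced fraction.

1. [int C1,C2]  r_C2² − 42r_C2 + 437 = 0  ⇒  r_C2 = 19 or 23
2. given r_C2 < 187/9: keep 19

19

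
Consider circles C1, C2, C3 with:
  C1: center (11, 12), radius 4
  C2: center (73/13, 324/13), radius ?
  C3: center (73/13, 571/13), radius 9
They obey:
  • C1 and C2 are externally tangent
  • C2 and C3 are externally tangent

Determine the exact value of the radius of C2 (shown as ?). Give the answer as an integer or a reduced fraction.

1. [ext C1·C2]  r_C2² + 8r_C2 − 180 = 0  ⇒  r_C2 = 10 (r>0 drops 1)
2. [ext C2·C3]  r_C2² + 18r_C2 − 280 = 0  ⇒  r_C2 = 10 (r>0 drops 1)

10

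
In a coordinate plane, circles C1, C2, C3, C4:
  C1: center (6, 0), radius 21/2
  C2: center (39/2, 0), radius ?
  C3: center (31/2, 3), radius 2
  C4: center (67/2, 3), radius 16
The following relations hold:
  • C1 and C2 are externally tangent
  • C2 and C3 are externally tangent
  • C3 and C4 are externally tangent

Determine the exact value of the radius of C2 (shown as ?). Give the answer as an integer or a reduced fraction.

3

1. [ext C1·C2]  r_C2² + 21r_C2 − 72 = 0  ⇒  r_C2 = 3 (r>0 drops 1)
2. [ext C2·C3]  r_C2² + 4r_C2 − 21 = 0  ⇒  r_C2 = 3 (r>0 drops 1)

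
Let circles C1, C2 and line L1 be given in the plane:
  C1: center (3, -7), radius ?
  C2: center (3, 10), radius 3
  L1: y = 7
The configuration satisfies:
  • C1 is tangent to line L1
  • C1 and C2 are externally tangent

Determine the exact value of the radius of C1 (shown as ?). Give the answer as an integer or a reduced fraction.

14

1. [C1‖L1]  r_C1² − 196 = 0  ⇒  r_C1 = 14 (r>0 drops 1)
2. [ext C1·C2]  r_C1² + 6r_C1 − 280 = 0  ⇒  r_C1 = 14 (r>0 drops 1)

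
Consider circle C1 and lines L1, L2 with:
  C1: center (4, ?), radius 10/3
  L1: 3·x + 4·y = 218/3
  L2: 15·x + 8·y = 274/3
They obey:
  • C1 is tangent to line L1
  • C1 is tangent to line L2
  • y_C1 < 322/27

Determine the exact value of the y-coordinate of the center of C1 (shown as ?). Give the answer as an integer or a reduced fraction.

11

1. [C1‖L1]  y_C1² − (91/3)y_C1 + 638/3 = 0  ⇒  y_C1 = 11 or 58/3
2. [C1‖L2]  y_C1² − (47/6)y_C1 − 209/6 = 0  ⇒  y_C1 = -19/6 or 11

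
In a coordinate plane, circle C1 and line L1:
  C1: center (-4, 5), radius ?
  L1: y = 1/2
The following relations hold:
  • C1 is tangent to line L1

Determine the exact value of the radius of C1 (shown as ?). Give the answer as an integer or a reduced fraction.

1. [C1‖L1]  r_C1² − 81/4 = 0  ⇒  r_C1 = 9/2 (r>0 drops 1)

9/2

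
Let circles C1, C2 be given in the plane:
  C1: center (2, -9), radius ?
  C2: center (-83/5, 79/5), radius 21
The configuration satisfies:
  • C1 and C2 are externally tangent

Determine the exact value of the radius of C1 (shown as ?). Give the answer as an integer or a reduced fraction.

10

1. [ext C1·C2]  r_C1² + 42r_C1 − 520 = 0  ⇒  r_C1 = 10 (r>0 drops 1)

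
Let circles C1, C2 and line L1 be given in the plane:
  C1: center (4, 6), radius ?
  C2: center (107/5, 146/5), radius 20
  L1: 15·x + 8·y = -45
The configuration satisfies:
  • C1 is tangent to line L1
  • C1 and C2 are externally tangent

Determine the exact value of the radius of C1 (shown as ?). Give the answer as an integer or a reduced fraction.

1. [C1‖L1]  r_C1² − 81 = 0  ⇒  r_C1 = 9 (r>0 drops 1)
2. [ext C1·C2]  r_C1² + 40r_C1 − 441 = 0  ⇒  r_C1 = 9 (r>0 drops 1)

9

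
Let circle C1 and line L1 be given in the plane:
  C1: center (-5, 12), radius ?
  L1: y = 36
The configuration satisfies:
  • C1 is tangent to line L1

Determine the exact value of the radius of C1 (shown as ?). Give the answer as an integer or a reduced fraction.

1. [C1‖L1]  r_C1² − 576 = 0  ⇒  r_C1 = 24 (r>0 drops 1)

24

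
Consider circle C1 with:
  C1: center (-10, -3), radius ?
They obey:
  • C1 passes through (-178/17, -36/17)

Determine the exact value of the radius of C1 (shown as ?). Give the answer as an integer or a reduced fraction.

1. [C1∋P]  r_C1² − 1 = 0  ⇒  r_C1 = 1 (r>0 drops 1)

1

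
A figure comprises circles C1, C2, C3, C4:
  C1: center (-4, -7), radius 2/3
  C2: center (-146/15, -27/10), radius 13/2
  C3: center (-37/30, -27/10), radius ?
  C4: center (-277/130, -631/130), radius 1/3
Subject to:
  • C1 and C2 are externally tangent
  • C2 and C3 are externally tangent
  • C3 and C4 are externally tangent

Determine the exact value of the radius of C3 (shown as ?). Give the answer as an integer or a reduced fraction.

2

1. [ext C2·C3]  r_C3² + 13r_C3 − 30 = 0  ⇒  r_C3 = 2 (r>0 drops 1)
2. [ext C3·C4]  r_C3² + (2/3)r_C3 − 16/3 = 0  ⇒  r_C3 = 2 (r>0 drops 1)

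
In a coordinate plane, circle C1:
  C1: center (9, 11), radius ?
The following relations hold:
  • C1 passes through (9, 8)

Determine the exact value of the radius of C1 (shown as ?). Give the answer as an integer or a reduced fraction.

3

1. [C1∋P]  r_C1² − 9 = 0  ⇒  r_C1 = 3 (r>0 drops 1)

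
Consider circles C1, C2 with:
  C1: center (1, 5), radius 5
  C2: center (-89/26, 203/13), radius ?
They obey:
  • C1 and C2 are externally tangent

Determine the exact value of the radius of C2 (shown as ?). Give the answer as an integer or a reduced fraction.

13/2

1. [ext C1·C2]  r_C2² + 10r_C2 − 429/4 = 0  ⇒  r_C2 = 13/2 (r>0 drops 1)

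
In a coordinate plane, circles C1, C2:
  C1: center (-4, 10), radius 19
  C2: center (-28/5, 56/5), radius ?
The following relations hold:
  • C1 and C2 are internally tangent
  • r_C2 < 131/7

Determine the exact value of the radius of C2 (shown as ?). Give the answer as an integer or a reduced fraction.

1. [int C1,C2]  r_C2² − 38r_C2 + 357 = 0  ⇒  r_C2 = 17 or 21
2. given r_C2 < 131/7: keep 17

17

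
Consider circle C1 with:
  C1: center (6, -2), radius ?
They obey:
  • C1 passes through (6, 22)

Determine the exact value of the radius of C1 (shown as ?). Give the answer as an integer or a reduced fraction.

24

1. [C1∋P]  r_C1² − 576 = 0  ⇒  r_C1 = 24 (r>0 drops 1)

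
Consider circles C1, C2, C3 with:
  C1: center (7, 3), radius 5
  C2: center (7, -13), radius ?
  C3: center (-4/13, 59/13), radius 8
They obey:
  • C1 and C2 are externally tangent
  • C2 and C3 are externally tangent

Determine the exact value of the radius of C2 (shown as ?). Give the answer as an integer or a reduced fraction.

11

1. [ext C1·C2]  r_C2² + 10r_C2 − 231 = 0  ⇒  r_C2 = 11 (r>0 drops 1)
2. [ext C2·C3]  r_C2² + 16r_C2 − 297 = 0  ⇒  r_C2 = 11 (r>0 drops 1)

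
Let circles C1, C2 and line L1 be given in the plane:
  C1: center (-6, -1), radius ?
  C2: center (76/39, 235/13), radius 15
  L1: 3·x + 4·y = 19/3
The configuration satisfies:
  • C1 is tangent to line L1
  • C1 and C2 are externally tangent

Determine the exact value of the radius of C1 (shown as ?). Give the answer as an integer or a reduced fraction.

1. [C1‖L1]  r_C1² − 289/9 = 0  ⇒  r_C1 = 17/3 (r>0 drops 1)
2. [ext C1·C2]  r_C1² + 30r_C1 − 1819/9 = 0  ⇒  r_C1 = 17/3 (r>0 drops 1)

17/3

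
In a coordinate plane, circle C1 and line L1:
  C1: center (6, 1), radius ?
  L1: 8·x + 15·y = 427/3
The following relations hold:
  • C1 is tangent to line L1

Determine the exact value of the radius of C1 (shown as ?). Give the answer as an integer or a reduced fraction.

1. [C1‖L1]  r_C1² − 196/9 = 0  ⇒  r_C1 = 14/3 (r>0 drops 1)

14/3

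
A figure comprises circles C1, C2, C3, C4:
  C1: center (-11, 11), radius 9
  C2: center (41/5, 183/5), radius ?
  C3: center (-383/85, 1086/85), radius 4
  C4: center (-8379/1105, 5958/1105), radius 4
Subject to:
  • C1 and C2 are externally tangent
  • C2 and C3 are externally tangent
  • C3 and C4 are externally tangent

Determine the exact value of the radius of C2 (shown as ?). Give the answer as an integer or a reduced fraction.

23

1. [ext C1·C2]  r_C2² + 18r_C2 − 943 = 0  ⇒  r_C2 = 23 (r>0 drops 1)
2. [ext C2·C3]  r_C2² + 8r_C2 − 713 = 0  ⇒  r_C2 = 23 (r>0 drops 1)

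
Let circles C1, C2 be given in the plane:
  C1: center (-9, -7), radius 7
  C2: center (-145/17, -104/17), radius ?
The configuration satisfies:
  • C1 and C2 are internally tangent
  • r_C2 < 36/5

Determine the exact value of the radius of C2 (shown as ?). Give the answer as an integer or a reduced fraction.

6

1. [int C1,C2]  r_C2² − 14r_C2 + 48 = 0  ⇒  r_C2 = 6 or 8
2. given r_C2 < 36/5: keep 6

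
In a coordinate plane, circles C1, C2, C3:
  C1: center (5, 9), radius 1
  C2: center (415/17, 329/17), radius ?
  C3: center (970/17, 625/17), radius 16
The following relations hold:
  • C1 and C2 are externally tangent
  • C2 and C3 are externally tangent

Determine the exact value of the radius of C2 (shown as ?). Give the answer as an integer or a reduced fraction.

1. [ext C1·C2]  r_C2² + 2r_C2 − 483 = 0  ⇒  r_C2 = 21 (r>0 drops 1)
2. [ext C2·C3]  r_C2² + 32r_C2 − 1113 = 0  ⇒  r_C2 = 21 (r>0 drops 1)

21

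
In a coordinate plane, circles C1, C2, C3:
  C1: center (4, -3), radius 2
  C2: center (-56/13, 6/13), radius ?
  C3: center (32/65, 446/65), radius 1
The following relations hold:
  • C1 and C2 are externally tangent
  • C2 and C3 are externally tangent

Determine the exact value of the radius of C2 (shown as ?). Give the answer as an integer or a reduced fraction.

1. [ext C1·C2]  r_C2² + 4r_C2 − 77 = 0  ⇒  r_C2 = 7 (r>0 drops 1)
2. [ext C2·C3]  r_C2² + 2r_C2 − 63 = 0  ⇒  r_C2 = 7 (r>0 drops 1)

7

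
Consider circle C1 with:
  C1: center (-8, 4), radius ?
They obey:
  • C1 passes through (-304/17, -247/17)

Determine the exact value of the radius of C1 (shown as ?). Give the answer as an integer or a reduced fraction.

1. [C1∋P]  r_C1² − 441 = 0  ⇒  r_C1 = 21 (r>0 drops 1)

21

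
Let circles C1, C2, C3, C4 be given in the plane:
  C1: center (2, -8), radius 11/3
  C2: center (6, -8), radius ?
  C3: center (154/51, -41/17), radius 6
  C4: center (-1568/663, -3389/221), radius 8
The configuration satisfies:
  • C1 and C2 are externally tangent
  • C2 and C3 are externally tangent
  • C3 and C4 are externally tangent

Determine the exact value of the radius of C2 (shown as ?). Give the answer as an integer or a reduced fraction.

1. [ext C1·C2]  r_C2² + (22/3)r_C2 − 23/9 = 0  ⇒  r_C2 = 1/3 (r>0 drops 1)
2. [ext C2·C3]  r_C2² + 12r_C2 − 37/9 = 0  ⇒  r_C2 = 1/3 (r>0 drops 1)

1/3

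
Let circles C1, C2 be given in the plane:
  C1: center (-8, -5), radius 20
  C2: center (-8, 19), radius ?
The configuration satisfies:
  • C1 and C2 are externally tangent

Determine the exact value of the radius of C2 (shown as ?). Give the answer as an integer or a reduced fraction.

1. [ext C1·C2]  r_C2² + 40r_C2 − 176 = 0  ⇒  r_C2 = 4 (r>0 drops 1)

4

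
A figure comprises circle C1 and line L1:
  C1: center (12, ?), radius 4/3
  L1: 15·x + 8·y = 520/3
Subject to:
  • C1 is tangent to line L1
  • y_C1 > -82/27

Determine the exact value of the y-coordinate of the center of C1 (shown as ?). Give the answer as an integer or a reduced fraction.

2

1. [C1‖L1]  y_C1² + (5/3)y_C1 − 22/3 = 0  ⇒  y_C1 = -11/3 or 2
2. given y_C1 > -82/27: keep 2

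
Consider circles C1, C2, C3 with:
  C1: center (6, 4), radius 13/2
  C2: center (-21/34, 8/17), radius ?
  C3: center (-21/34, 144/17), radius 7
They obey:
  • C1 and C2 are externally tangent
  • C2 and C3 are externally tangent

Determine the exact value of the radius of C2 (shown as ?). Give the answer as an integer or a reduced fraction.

1. [ext C1·C2]  r_C2² + 13r_C2 − 14 = 0  ⇒  r_C2 = 1 (r>0 drops 1)
2. [ext C2·C3]  r_C2² + 14r_C2 − 15 = 0  ⇒  r_C2 = 1 (r>0 drops 1)

1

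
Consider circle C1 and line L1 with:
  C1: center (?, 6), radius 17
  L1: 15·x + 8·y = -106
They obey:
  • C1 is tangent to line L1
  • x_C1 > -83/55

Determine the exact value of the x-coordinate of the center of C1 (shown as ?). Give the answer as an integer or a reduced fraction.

9

1. [C1‖L1]  x_C1² + (308/15)x_C1 − 1329/5 = 0  ⇒  x_C1 = -443/15 or 9
2. given x_C1 > -83/55: keep 9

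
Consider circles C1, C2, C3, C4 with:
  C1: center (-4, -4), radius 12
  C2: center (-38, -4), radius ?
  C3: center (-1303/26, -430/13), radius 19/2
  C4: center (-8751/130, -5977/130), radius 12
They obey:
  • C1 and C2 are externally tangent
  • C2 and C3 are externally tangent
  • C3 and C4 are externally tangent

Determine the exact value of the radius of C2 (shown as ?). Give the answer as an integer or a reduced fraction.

22

1. [ext C1·C2]  r_C2² + 24r_C2 − 1012 = 0  ⇒  r_C2 = 22 (r>0 drops 1)
2. [ext C2·C3]  r_C2² + 19r_C2 − 902 = 0  ⇒  r_C2 = 22 (r>0 drops 1)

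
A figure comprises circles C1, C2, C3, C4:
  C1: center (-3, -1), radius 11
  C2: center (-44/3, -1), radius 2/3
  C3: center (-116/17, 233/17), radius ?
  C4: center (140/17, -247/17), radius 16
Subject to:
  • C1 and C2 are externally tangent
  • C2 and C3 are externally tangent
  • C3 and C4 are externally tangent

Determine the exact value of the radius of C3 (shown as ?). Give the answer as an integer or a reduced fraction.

16

1. [ext C2·C3]  r_C3² + (4/3)r_C3 − 832/3 = 0  ⇒  r_C3 = 16 (r>0 drops 1)
2. [ext C3·C4]  r_C3² + 32r_C3 − 768 = 0  ⇒  r_C3 = 16 (r>0 drops 1)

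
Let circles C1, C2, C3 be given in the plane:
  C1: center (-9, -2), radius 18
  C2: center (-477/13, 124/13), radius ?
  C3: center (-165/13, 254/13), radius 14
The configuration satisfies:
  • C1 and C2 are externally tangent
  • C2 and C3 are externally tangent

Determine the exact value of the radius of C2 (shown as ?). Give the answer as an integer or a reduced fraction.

12

1. [ext C1·C2]  r_C2² + 36r_C2 − 576 = 0  ⇒  r_C2 = 12 (r>0 drops 1)
2. [ext C2·C3]  r_C2² + 28r_C2 − 480 = 0  ⇒  r_C2 = 12 (r>0 drops 1)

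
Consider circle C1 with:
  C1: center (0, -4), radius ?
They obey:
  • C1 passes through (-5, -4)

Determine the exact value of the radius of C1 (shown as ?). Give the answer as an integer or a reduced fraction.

5

1. [C1∋P]  r_C1² − 25 = 0  ⇒  r_C1 = 5 (r>0 drops 1)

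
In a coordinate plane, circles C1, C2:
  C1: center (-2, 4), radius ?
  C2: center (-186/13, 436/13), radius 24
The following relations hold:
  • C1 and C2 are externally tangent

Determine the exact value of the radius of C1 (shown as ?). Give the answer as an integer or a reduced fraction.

1. [ext C1·C2]  r_C1² + 48r_C1 − 448 = 0  ⇒  r_C1 = 8 (r>0 drops 1)

8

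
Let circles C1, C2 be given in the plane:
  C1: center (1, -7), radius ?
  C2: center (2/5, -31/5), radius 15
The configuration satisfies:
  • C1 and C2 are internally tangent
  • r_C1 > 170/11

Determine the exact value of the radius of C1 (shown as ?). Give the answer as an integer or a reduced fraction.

16

1. [int C1,C2]  r_C1² − 30r_C1 + 224 = 0  ⇒  r_C1 = 14 or 16
2. given r_C1 > 170/11: keep 16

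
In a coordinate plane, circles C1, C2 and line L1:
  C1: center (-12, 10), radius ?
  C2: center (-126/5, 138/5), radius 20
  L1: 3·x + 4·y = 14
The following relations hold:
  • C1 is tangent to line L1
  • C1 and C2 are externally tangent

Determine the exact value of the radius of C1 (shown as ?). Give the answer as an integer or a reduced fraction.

2

1. [C1‖L1]  r_C1² − 4 = 0  ⇒  r_C1 = 2 (r>0 drops 1)
2. [ext C1·C2]  r_C1² + 40r_C1 − 84 = 0  ⇒  r_C1 = 2 (r>0 drops 1)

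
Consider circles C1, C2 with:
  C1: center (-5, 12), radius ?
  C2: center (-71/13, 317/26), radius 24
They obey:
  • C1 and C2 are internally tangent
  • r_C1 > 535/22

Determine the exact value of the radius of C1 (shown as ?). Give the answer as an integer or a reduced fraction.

49/2

1. [int C1,C2]  r_C1² − 48r_C1 + 2303/4 = 0  ⇒  r_C1 = 47/2 or 49/2
2. given r_C1 > 535/22: keep 49/2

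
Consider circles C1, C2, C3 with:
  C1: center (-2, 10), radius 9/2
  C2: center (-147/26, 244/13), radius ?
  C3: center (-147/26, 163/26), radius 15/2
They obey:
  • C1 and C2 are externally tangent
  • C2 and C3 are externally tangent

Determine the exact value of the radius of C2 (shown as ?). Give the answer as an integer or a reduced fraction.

5

1. [ext C1·C2]  r_C2² + 9r_C2 − 70 = 0  ⇒  r_C2 = 5 (r>0 drops 1)
2. [ext C2·C3]  r_C2² + 15r_C2 − 100 = 0  ⇒  r_C2 = 5 (r>0 drops 1)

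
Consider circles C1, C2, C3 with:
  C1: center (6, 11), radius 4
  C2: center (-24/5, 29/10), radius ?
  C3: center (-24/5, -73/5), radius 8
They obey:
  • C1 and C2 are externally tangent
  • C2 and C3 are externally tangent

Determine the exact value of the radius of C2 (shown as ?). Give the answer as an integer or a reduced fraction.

19/2

1. [ext C1·C2]  r_C2² + 8r_C2 − 665/4 = 0  ⇒  r_C2 = 19/2 (r>0 drops 1)
2. [ext C2·C3]  r_C2² + 16r_C2 − 969/4 = 0  ⇒  r_C2 = 19/2 (r>0 drops 1)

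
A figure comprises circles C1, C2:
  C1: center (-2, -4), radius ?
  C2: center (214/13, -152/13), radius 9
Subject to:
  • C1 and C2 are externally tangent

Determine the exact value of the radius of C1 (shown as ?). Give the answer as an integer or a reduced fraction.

1. [ext C1·C2]  r_C1² + 18r_C1 − 319 = 0  ⇒  r_C1 = 11 (r>0 drops 1)

11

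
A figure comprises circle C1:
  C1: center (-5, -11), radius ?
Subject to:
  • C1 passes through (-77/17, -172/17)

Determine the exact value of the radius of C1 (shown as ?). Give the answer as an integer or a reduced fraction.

1. [C1∋P]  r_C1² − 1 = 0  ⇒  r_C1 = 1 (r>0 drops 1)

1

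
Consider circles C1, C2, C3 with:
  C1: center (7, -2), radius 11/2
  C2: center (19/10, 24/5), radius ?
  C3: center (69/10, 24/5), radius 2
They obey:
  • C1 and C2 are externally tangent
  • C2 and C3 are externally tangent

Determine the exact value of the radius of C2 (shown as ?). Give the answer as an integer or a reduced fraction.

3

1. [ext C1·C2]  r_C2² + 11r_C2 − 42 = 0  ⇒  r_C2 = 3 (r>0 drops 1)
2. [ext C2·C3]  r_C2² + 4r_C2 − 21 = 0  ⇒  r_C2 = 3 (r>0 drops 1)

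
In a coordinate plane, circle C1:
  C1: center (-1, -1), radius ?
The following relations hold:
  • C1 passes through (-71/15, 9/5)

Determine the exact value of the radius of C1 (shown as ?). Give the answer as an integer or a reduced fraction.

1. [C1∋P]  r_C1² − 196/9 = 0  ⇒  r_C1 = 14/3 (r>0 drops 1)

14/3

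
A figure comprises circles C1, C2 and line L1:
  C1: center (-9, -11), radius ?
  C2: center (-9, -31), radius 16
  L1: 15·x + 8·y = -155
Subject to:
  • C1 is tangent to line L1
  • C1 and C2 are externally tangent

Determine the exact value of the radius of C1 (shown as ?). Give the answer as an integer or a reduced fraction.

1. [C1‖L1]  r_C1² − 16 = 0  ⇒  r_C1 = 4 (r>0 drops 1)
2. [ext C1·C2]  r_C1² + 32r_C1 − 144 = 0  ⇒  r_C1 = 4 (r>0 drops 1)

4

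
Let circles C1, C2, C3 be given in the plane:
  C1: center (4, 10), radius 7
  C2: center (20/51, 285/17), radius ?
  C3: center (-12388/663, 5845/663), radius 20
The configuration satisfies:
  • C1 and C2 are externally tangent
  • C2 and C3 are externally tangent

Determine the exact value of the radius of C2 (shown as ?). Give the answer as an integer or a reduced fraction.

2/3

1. [ext C1·C2]  r_C2² + 14r_C2 − 88/9 = 0  ⇒  r_C2 = 2/3 (r>0 drops 1)
2. [ext C2·C3]  r_C2² + 40r_C2 − 244/9 = 0  ⇒  r_C2 = 2/3 (r>0 drops 1)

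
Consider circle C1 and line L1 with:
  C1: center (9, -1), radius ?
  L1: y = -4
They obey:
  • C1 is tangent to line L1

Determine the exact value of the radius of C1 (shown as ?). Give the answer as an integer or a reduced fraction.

1. [C1‖L1]  r_C1² − 9 = 0  ⇒  r_C1 = 3 (r>0 drops 1)

3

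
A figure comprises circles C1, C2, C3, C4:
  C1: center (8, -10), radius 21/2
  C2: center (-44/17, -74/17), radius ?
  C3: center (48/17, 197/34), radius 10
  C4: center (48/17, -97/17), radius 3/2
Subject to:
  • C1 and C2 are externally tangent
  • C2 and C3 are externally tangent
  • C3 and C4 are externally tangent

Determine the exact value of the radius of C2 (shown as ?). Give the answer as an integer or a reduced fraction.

3/2

1. [ext C1·C2]  r_C2² + 21r_C2 − 135/4 = 0  ⇒  r_C2 = 3/2 (r>0 drops 1)
2. [ext C2·C3]  r_C2² + 20r_C2 − 129/4 = 0  ⇒  r_C2 = 3/2 (r>0 drops 1)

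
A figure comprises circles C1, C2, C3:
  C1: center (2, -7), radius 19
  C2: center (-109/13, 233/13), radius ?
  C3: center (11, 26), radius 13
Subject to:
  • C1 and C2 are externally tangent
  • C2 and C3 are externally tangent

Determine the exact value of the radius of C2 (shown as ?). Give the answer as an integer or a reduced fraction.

1. [ext C1·C2]  r_C2² + 38r_C2 − 368 = 0  ⇒  r_C2 = 8 (r>0 drops 1)
2. [ext C2·C3]  r_C2² + 26r_C2 − 272 = 0  ⇒  r_C2 = 8 (r>0 drops 1)

8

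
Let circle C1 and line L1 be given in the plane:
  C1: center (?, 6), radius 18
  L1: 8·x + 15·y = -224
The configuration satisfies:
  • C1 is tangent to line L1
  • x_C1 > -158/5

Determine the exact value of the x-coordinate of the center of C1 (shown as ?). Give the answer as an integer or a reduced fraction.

-1

1. [C1‖L1]  x_C1² + (157/2)x_C1 + 155/2 = 0  ⇒  x_C1 = -155/2 or -1
2. given x_C1 > -158/5: keep -1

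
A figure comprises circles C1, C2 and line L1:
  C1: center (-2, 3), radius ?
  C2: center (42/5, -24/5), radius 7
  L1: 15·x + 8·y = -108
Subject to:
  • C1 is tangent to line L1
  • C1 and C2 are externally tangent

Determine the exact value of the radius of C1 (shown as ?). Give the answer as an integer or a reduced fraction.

6

1. [C1‖L1]  r_C1² − 36 = 0  ⇒  r_C1 = 6 (r>0 drops 1)
2. [ext C1·C2]  r_C1² + 14r_C1 − 120 = 0  ⇒  r_C1 = 6 (r>0 drops 1)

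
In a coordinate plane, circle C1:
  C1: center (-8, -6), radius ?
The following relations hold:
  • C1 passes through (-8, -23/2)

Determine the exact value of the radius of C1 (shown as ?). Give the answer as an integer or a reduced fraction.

11/2

1. [C1∋P]  r_C1² − 121/4 = 0  ⇒  r_C1 = 11/2 (r>0 drops 1)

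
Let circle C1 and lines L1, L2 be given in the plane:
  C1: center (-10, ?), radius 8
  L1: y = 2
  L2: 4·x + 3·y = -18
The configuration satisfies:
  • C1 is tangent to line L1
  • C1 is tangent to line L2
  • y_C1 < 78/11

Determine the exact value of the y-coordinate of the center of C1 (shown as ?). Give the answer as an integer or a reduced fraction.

-6

1. [C1‖L1]  y_C1² − 4y_C1 − 60 = 0  ⇒  y_C1 = -6 or 10
2. [C1‖L2]  y_C1² − (44/3)y_C1 − 124 = 0  ⇒  y_C1 = -6 or 62/3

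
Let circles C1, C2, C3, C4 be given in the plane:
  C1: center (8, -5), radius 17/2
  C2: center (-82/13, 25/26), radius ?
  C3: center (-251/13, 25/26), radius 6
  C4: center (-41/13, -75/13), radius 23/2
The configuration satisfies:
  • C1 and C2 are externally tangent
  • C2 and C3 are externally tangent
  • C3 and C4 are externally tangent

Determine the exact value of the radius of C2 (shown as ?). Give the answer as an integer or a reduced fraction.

1. [ext C1·C2]  r_C2² + 17r_C2 − 168 = 0  ⇒  r_C2 = 7 (r>0 drops 1)
2. [ext C2·C3]  r_C2² + 12r_C2 − 133 = 0  ⇒  r_C2 = 7 (r>0 drops 1)

7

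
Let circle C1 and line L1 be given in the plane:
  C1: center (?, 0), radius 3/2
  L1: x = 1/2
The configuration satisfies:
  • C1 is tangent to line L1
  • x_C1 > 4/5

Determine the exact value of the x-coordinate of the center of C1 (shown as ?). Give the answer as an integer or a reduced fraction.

1. [C1‖L1]  x_C1² − 1x_C1 − 2 = 0  ⇒  x_C1 = -1 or 2
2. given x_C1 > 4/5: keep 2

2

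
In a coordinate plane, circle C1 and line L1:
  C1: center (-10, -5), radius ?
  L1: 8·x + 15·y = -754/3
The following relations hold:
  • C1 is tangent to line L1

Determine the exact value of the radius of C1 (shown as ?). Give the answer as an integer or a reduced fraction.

17/3

1. [C1‖L1]  r_C1² − 289/9 = 0  ⇒  r_C1 = 17/3 (r>0 drops 1)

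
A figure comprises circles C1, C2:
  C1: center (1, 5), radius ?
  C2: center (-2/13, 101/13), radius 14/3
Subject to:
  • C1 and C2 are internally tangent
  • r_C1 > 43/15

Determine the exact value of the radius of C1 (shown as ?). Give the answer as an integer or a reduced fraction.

1. [int C1,C2]  r_C1² − (28/3)r_C1 + 115/9 = 0  ⇒  r_C1 = 5/3 or 23/3
2. given r_C1 > 43/15: keep 23/3

23/3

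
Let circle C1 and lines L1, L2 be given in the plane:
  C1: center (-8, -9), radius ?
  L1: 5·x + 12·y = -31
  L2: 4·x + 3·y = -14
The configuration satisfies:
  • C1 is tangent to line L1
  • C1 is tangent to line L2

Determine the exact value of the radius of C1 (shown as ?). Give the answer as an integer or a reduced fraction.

9

1. [C1‖L1]  r_C1² − 81 = 0  ⇒  r_C1 = 9 (r>0 drops 1)
2. [C1‖L2]  r_C1² − 81 = 0  ⇒  r_C1 = 9 (r>0 drops 1)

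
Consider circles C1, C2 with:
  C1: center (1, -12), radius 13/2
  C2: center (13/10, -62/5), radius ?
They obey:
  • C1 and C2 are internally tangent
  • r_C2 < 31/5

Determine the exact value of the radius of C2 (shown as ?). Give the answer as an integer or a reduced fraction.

6

1. [int C1,C2]  r_C2² − 13r_C2 + 42 = 0  ⇒  r_C2 = 6 or 7
2. given r_C2 < 31/5: keep 6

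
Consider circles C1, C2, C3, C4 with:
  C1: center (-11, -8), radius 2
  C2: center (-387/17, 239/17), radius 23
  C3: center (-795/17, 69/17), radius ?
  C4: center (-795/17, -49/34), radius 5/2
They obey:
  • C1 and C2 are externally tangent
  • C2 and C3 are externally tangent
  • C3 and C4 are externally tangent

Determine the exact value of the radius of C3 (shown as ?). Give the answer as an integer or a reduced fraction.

1. [ext C2·C3]  r_C3² + 46r_C3 − 147 = 0  ⇒  r_C3 = 3 (r>0 drops 1)
2. [ext C3·C4]  r_C3² + 5r_C3 − 24 = 0  ⇒  r_C3 = 3 (r>0 drops 1)

3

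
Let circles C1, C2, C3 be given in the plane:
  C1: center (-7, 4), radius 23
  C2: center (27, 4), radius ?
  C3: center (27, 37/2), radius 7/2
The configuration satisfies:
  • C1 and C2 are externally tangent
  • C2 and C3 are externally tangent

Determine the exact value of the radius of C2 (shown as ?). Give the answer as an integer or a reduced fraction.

1. [ext C1·C2]  r_C2² + 46r_C2 − 627 = 0  ⇒  r_C2 = 11 (r>0 drops 1)
2. [ext C2·C3]  r_C2² + 7r_C2 − 198 = 0  ⇒  r_C2 = 11 (r>0 drops 1)

11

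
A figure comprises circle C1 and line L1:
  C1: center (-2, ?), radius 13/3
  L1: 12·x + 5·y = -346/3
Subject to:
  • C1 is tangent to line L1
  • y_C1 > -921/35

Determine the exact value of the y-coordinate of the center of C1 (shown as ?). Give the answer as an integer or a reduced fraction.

-7

1. [C1‖L1]  y_C1² + (548/15)y_C1 + 3101/15 = 0  ⇒  y_C1 = -443/15 or -7
2. given y_C1 > -921/35: keep -7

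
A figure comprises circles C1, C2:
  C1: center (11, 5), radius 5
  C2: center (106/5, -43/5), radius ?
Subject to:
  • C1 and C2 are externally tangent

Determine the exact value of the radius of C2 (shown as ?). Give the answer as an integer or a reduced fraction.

12

1. [ext C1·C2]  r_C2² + 10r_C2 − 264 = 0  ⇒  r_C2 = 12 (r>0 drops 1)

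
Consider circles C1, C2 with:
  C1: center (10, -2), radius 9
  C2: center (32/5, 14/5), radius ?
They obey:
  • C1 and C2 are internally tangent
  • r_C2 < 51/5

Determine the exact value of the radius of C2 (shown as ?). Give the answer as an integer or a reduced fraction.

1. [int C1,C2]  r_C2² − 18r_C2 + 45 = 0  ⇒  r_C2 = 3 or 15
2. given r_C2 < 51/5: keep 3

3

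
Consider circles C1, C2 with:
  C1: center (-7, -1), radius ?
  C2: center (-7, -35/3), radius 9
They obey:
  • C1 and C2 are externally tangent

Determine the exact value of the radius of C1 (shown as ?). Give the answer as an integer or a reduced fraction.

1. [ext C1·C2]  r_C1² + 18r_C1 − 295/9 = 0  ⇒  r_C1 = 5/3 (r>0 drops 1)

5/3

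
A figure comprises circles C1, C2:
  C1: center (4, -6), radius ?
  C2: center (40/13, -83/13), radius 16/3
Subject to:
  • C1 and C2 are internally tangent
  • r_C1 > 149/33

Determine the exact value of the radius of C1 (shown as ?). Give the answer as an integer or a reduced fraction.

19/3

1. [int C1,C2]  r_C1² − (32/3)r_C1 + 247/9 = 0  ⇒  r_C1 = 13/3 or 19/3
2. given r_C1 > 149/33: keep 19/3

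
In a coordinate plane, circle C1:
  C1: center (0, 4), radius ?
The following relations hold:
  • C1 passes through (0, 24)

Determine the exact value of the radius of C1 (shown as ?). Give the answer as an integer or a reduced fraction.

1. [C1∋P]  r_C1² − 400 = 0  ⇒  r_C1 = 20 (r>0 drops 1)

20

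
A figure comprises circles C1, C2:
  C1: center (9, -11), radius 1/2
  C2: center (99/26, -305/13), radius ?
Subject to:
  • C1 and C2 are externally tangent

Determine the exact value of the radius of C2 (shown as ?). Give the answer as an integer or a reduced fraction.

13

1. [ext C1·C2]  r_C2² + 1r_C2 − 182 = 0  ⇒  r_C2 = 13 (r>0 drops 1)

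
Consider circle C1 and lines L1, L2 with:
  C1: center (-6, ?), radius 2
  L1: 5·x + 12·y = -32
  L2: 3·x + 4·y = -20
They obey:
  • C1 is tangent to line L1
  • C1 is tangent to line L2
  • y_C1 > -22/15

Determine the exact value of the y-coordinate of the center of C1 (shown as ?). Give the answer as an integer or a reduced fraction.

2

1. [C1‖L1]  y_C1² + (1/3)y_C1 − 14/3 = 0  ⇒  y_C1 = -7/3 or 2
2. [C1‖L2]  y_C1² + 1y_C1 − 6 = 0  ⇒  y_C1 = -3 or 2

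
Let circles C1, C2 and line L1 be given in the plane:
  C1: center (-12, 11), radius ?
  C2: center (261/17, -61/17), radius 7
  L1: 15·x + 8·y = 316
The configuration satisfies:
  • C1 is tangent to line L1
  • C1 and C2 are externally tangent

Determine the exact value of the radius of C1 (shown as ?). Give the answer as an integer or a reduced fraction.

1. [C1‖L1]  r_C1² − 576 = 0  ⇒  r_C1 = 24 (r>0 drops 1)
2. [ext C1·C2]  r_C1² + 14r_C1 − 912 = 0  ⇒  r_C1 = 24 (r>0 drops 1)

24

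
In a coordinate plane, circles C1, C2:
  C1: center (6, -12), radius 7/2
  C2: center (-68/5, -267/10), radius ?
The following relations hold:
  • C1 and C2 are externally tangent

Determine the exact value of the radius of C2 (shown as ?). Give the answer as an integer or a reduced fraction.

1. [ext C1·C2]  r_C2² + 7r_C2 − 588 = 0  ⇒  r_C2 = 21 (r>0 drops 1)

21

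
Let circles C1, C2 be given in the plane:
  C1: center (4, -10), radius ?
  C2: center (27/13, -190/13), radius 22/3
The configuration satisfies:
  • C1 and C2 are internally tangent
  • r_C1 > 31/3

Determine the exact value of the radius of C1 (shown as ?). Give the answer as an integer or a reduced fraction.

1. [int C1,C2]  r_C1² − (44/3)r_C1 + 259/9 = 0  ⇒  r_C1 = 7/3 or 37/3
2. given r_C1 > 31/3: keep 37/3

37/3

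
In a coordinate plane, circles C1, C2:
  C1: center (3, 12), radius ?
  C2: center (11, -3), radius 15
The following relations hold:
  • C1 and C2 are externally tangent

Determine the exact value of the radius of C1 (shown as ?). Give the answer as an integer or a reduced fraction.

2

1. [ext C1·C2]  r_C1² + 30r_C1 − 64 = 0  ⇒  r_C1 = 2 (r>0 drops 1)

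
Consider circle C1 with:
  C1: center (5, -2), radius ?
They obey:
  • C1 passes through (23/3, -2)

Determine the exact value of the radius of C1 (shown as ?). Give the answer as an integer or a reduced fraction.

1. [C1∋P]  r_C1² − 64/9 = 0  ⇒  r_C1 = 8/3 (r>0 drops 1)

8/3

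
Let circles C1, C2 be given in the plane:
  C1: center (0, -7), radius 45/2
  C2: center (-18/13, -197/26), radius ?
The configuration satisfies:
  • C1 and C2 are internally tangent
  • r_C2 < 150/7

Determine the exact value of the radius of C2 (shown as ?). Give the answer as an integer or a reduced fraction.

1. [int C1,C2]  r_C2² − 45r_C2 + 504 = 0  ⇒  r_C2 = 21 or 24
2. given r_C2 < 150/7: keep 21

21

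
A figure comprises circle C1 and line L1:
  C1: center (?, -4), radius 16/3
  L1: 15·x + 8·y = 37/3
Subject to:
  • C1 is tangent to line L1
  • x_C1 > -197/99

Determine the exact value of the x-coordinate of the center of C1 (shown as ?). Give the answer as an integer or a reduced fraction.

1. [C1‖L1]  x_C1² − (266/45)x_C1 − 139/5 = 0  ⇒  x_C1 = -139/45 or 9
2. given x_C1 > -197/99: keep 9

9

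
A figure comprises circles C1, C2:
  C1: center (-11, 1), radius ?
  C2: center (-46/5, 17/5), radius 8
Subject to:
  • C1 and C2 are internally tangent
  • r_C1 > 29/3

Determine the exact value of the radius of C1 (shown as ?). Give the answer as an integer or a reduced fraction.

11

1. [int C1,C2]  r_C1² − 16r_C1 + 55 = 0  ⇒  r_C1 = 5 or 11
2. given r_C1 > 29/3: keep 11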